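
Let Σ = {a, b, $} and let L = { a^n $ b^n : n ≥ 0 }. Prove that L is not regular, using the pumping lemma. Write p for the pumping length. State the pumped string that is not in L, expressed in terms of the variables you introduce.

Suppose for contradiction that L is regular, and let p be the pumping length.
Take w = a^p $ b^p ∈ L with |w| = 2p+1 ≥ p.
Write w = xyz as guaranteed by the lemma, with |xy| ≤ p and y is nonempty.
Since the first p symbols of w are all a's and |xy| ≤ p, y lies entirely in the leading a-block: y = a^k for some k with 1 ≤ k ≤ p.
Pump with i = 2: xy^2z = a^{p+k} $ b^p, which would require p+k = p. But k ≥ 1, so xy^2z ∉ L.
This is a contradiction; hence L is not regular.

a^{p+k} $ b^p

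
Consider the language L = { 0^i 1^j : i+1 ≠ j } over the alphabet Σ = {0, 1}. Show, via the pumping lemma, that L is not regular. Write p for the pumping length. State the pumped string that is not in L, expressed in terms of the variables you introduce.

Assume L is regular; let p be its pumping constant.
Choose w = 0^p 1^{p+p!+1}. Since p ≠ (p+p!+1)-1 = p+p!, w ∈ L; and |w| ≥ p.
By the pumping lemma, w = xyz with |xy| ≤ p and |y| > 0.
Since the first p symbols of w are all 0's and |xy| ≤ p, y lies entirely in the leading 0-block: y = 0^k for some k with 1 ≤ k ≤ p.
Since 1 ≤ k ≤ p, k divides p!; set t = 1 + p!/k. Then xy^t z has p + (p!/k)·k = p + p! copies of 0. Now the 0-count is p+p! and (1-count)-1 = (p+p!+1)-1 = p+p!, so i+1 ≠ j fails. So xy^t z = 0^{p+p!} 1^{p+p!+1} ∉ L.
Contradiction. Therefore L is not regular.

0^{p+p!} 1^{p+p!+1}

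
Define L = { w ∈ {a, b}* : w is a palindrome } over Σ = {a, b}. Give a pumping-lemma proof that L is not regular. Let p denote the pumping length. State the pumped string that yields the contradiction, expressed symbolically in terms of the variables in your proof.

Assume L is regular. Let p be the pumping length given by the pumping lemma.
Take w = a^p b a^p, a palindrome of length 2p+1 ≥ p.
By the pumping lemma, w = xyz with |xy| ≤ p and y is nonempty.
Because |xy| ≤ p and w begins with p copies of a, we have y = a^k with 1 ≤ k ≤ p.
Pump with i = 2: xy^2z = a^{p+k} b a^p. Its reverse is a^p b a^{p+k}, which differs from xy^2z since k ≥ 1. So xy^2z is not a palindrome and xy^2z ∉ L.
This is a contradiction; hence L is not regular.

a^{p+k} b a^p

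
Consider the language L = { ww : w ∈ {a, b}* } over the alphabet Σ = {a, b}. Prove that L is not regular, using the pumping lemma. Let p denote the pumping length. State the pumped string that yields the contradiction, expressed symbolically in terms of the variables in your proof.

a^{p+k} b^p a^p b^p

Assume L is regular; let p be its pumping constant.
Take w = a^p b^p a^p b^p = uu where u = a^pb^p; then w ∈ L and |w| = 4p ≥ p.
Write w = xyz as guaranteed by the lemma, with |xy| ≤ p and y is nonempty.
Because |xy| ≤ p and w begins with p copies of a, we have y = a^k with 1 ≤ k ≤ p.
Pump with i = 2: xy^2z = a^{p+k} b^p a^p b^p, of length 4p+k. Suppose this equals vv. The string starts with a and ends with b, so v does too; thus the boundary between the two copies of v is a b→a transition. There is exactly one such transition, at position 2p+k, so |v| = 2p+k and |vv| = 4p+2k ≠ 4p+k since k ≥ 1. So xy^2z ∉ L.
This is a contradiction; hence L is not regular.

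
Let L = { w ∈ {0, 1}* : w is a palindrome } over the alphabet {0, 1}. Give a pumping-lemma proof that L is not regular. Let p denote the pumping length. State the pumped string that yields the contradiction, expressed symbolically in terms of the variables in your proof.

Toward a contradiction, assume L is regular with pumping length p.
Take w = 0^p 1 0^p, a palindrome of length 2p+1 ≥ p.
By the pumping lemma, w = xyz with |xy| ≤ p and |y| > 0.
Since the first p symbols of w are all 0's and |xy| ≤ p, y lies entirely in the leading 0-block: y = 0^k for some k with 1 ≤ k ≤ p.
Pump with i = 2: xy^2z = 0^{p+k} 1 0^p. Its reverse is 0^p 1 0^{p+k}, which differs from xy^2z since k ≥ 1. So xy^2z is not a palindrome and xy^2z ∉ L.
This is a contradiction; hence L is not regular.

0^{p+k} 1 0^p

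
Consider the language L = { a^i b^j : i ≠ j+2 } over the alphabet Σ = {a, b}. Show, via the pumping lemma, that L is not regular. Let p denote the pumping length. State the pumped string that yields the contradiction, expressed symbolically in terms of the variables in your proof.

Assume L is regular; let p be its pumping constant.
Choose w = a^p b^{p+p!-2}. Since p ≠ (p+p!-2)+2 = p+p!, w ∈ L; and |w| ≥ p.
The pumping lemma gives a decomposition w = xyz where |xy| ≤ p and |y| > 0.
Because |xy| ≤ p and w begins with p copies of a, we have y = a^k with 1 ≤ k ≤ p.
Since 1 ≤ k ≤ p, k divides p!; set t = 1 + p!/k. Then xy^t z has p + (p!/k)·k = p + p! copies of a. Now the a-count is p+p! and (b-count)+2 = (p+p!-2)+2 = p+p!, so i ≠ j+2 fails. So xy^t z = a^{p+p!} b^{p+p!-2} ∉ L.
This contradicts the pumping lemma, so L is not regular.

a^{p+p!} b^{p+p!-2}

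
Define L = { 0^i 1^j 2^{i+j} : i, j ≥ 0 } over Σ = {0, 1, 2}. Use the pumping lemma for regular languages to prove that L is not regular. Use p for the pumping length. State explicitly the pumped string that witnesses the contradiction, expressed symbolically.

0^{p+k} 1^p 2^{2p}

Toward a contradiction, assume L is regular with pumping length p.
Take w = 0^p 1^p 2^{2p} ∈ L (with i=j=p, i+j=2p), |w| = 4p ≥ p.
By the pumping lemma, w = xyz with |xy| ≤ p and |y| ≥ 1.
Since the first p symbols of w are all 0's and |xy| ≤ p, y lies entirely in the leading 0-block: y = 0^k for some k with 1 ≤ k ≤ p.
Consider xy^2z = 0^{p+k} 1^p 2^{2p}. Now the 0- and 1-counts sum to 2p+k, but the 2-count is 2p ≠ 2p+k. So xy^2z ∉ L.
Contradiction. Therefore L is not regular.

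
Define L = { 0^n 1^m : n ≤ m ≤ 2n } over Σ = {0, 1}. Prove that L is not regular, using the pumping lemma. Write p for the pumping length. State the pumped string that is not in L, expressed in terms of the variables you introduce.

0^{p+k} 1^p

Suppose for contradiction that L is regular, and let p be the pumping length.
Take w = 0^p 1^p ∈ L (since p ≤ p ≤ 2p), with |w| = 2p ≥ p.
By the pumping lemma, w = xyz with |xy| ≤ p and y is nonempty.
The first p characters of w are 0's, so xy (and hence y) consists only of 0's. Write y = 0^k, 1 ≤ k ≤ p.
Pump with i = 2: xy^2z = 0^{p+k} 1^p. Now n = p+k > p = m, so the condition n ≤ m fails. Thus xy^2z ∉ L.
Contradiction. Therefore L is not regular.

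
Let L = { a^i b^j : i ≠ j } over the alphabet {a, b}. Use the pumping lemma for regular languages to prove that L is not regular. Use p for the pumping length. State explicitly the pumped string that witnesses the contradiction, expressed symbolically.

Suppose for contradiction that L is regular, and let p be the pumping length.
Choose w = a^p b^{p+p!}. Since p ≠ p+p!, w ∈ L; and |w| ≥ p.
The pumping lemma gives a decomposition w = xyz where |xy| ≤ p and |y| > 0.
Since the first p symbols of w are all a's and |xy| ≤ p, y lies entirely in the leading a-block: y = a^k for some k with 1 ≤ k ≤ p.
Since 1 ≤ k ≤ p, k divides p!; set t = 1 + p!/k. Then xy^t z has p + (p!/k)·k = p + p! copies of a. Now the a-count equals the b-count, so i ≠ j fails. So xy^t z = a^{p+p!} b^{p+p!} ∉ L.
This is a contradiction; hence L is not regular.

a^{p+p!} b^{p+p!}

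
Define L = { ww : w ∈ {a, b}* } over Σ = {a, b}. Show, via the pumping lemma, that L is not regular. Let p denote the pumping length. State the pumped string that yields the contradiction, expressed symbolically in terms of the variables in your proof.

Assume L is regular. Let p be the pumping length given by the pumping lemma.
Take w = a^p b^p a^p b^p = uu where u = a^pb^p; then w ∈ L and |w| = 4p ≥ p.
The pumping lemma gives a decomposition w = xyz where |xy| ≤ p and |y| ≥ 1.
Because |xy| ≤ p and w begins with p copies of a, we have y = a^k with 1 ≤ k ≤ p.
Pump with i = 2: xy^2z = a^{p+k} b^p a^p b^p, of length 4p+k. Suppose this equals vv. The string starts with a and ends with b, so v does too; thus the boundary between the two copies of v is a b→a transition. There is exactly one such transition, at position 2p+k, so |v| = 2p+k and |vv| = 4p+2k ≠ 4p+k since k ≥ 1. So xy^2z ∉ L.
This is a contradiction; hence L is not regular.

a^{p+k} b^p a^p b^p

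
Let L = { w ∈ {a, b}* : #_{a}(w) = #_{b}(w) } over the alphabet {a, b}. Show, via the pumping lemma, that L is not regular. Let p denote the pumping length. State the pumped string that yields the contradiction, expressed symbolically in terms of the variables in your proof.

Assume L is regular; let p be its pumping constant.
Choose w = a^p b^p ∈ L with |w| = 2p ≥ p.
By the pumping lemma, w = xyz with |xy| ≤ p and |y| > 0.
The first p characters of w are a's, so xy (and hence y) consists only of a's. Write y = a^k, 1 ≤ k ≤ p.
Pump with i = 2: xy^2z = a^{p+k} b^p has p+k occurrences of a but only p of b. Since k ≥ 1 the counts differ, so xy^2z ∉ L.
This contradicts the pumping lemma, so L is not regular.

a^{p+k} b^p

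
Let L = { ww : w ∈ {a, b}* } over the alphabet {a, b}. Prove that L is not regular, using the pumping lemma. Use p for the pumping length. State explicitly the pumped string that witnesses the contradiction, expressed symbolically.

a^{p+k} b^p a^p b^p

Toward a contradiction, assume L is regular with pumping length p.
Take w = a^p b^p a^p b^p = uu where u = a^pb^p; then w ∈ L and |w| = 4p ≥ p.
Write w = xyz as guaranteed by the lemma, with |xy| ≤ p and y is nonempty.
Since the first p symbols of w are all a's and |xy| ≤ p, y lies entirely in the leading a-block: y = a^k for some k with 1 ≤ k ≤ p.
Pump with i = 2: xy^2z = a^{p+k} b^p a^p b^p, of length 4p+k. Suppose this equals vv. The string starts with a and ends with b, so v does too; thus the boundary between the two copies of v is a b→a transition. There is exactly one such transition, at position 2p+k, so |v| = 2p+k and |vv| = 4p+2k ≠ 4p+k since k ≥ 1. So xy^2z ∉ L.
Contradiction. Therefore L is not regular.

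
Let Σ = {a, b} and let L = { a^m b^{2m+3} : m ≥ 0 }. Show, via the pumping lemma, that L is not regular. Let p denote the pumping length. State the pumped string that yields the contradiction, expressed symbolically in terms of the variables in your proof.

Toward a contradiction, assume L is regular with pumping length p.
Let w = a^p b^{2p+3} ∈ L; note |w| = 3p+3 ≥ p.
Write w = xyz as guaranteed by the lemma, with |xy| ≤ p and y is nonempty.
The first p characters of w are a's, so xy (and hence y) consists only of a's. Write y = a^k, 1 ≤ k ≤ p.
Pump with i = 2: xy^2z = a^{p+k} b^{2p+3}. For this to lie in L we would need 2p+3 = 2(p+k)+3, which forces k = 0. But k ≥ 1, so xy^2z ∉ L.
Contradiction. Therefore L is not regular.

a^{p+k} b^{2p+3}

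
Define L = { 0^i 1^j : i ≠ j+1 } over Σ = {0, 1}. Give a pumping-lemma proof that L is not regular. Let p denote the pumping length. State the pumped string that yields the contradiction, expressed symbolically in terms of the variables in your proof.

0^{p+p!} 1^{p+p!-1}

Assume L is regular. Let p be the pumping length given by the pumping lemma.
Choose w = 0^p 1^{p+p!-1}. Since p ≠ (p+p!-1)+1 = p+p!, w ∈ L; and |w| ≥ p.
The pumping lemma gives a decomposition w = xyz where |xy| ≤ p and y is nonempty.
Because |xy| ≤ p and w begins with p copies of 0, we have y = 0^k with 1 ≤ k ≤ p.
Since 1 ≤ k ≤ p, k divides p!; set t = 1 + p!/k. Then xy^t z has p + (p!/k)·k = p + p! copies of 0. Now the 0-count is p+p! and (1-count)+1 = (p+p!-1)+1 = p+p!, so i ≠ j+1 fails. So xy^t z = 0^{p+p!} 1^{p+p!-1} ∉ L.
This contradicts the pumping lemma, so L is not regular.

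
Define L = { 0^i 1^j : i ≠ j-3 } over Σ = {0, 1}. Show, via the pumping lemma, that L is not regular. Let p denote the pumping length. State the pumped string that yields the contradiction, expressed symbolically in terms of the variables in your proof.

Assume L is regular; let p be its pumping constant.
Choose w = 0^p 1^{p+p!+3}. Since p ≠ (p+p!+3)-3 = p+p!, w ∈ L; and |w| ≥ p.
The pumping lemma gives a decomposition w = xyz where |xy| ≤ p and y is nonempty.
The first p characters of w are 0's, so xy (and hence y) consists only of 0's. Write y = 0^k, 1 ≤ k ≤ p.
Since 1 ≤ k ≤ p, k divides p!; set t = 1 + p!/k. Then xy^t z has p + (p!/k)·k = p + p! copies of 0. Now the 0-count is p+p! and (1-count)-3 = (p+p!+3)-3 = p+p!, so i ≠ j-3 fails. So xy^t z = 0^{p+p!} 1^{p+p!+3} ∉ L.
Contradiction. Therefore L is not regular.

0^{p+p!} 1^{p+p!+3}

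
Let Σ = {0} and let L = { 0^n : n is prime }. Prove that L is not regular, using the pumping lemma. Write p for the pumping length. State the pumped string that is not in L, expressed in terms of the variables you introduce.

0^{q(1+k)}

Suppose for contradiction that L is regular, and let p be the pumping length.
Let q be a prime with q ≥ p+2 (infinitely many primes exist), and take w = 0^q ∈ L with |w| = q ≥ p.
Write w = xyz as guaranteed by the lemma, with |xy| ≤ p and |y| > 0.
Then y = 0^k for some k with 1 ≤ k ≤ p.
Since 1 ≤ k ≤ p, |xz| = q-k. Pump with i = q+1: |xy^{q+1}z| = (q-k)+(q+1)k = q+qk = q(1+k), which is composite (both factors ≥ 2). So xy^{q+1}z = 0^{q(1+k)} ∉ L.
Contradiction. Therefore L is not regular.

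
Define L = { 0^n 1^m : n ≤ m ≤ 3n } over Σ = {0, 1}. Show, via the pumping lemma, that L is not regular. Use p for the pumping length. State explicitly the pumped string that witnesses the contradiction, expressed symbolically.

0^{p+k} 1^p

Suppose for contradiction that L is regular, and let p be the pumping length.
Take w = 0^p 1^p ∈ L (since p ≤ p ≤ 3p), with |w| = 2p ≥ p.
The pumping lemma gives a decomposition w = xyz where |xy| ≤ p and |y| ≥ 1.
Since the first p symbols of w are all 0's and |xy| ≤ p, y lies entirely in the leading 0-block: y = 0^k for some k with 1 ≤ k ≤ p.
Pump with i = 2: xy^2z = 0^{p+k} 1^p. Now n = p+k > p = m, so the condition n ≤ m fails. Thus xy^2z ∉ L.
This is a contradiction; hence L is not regular.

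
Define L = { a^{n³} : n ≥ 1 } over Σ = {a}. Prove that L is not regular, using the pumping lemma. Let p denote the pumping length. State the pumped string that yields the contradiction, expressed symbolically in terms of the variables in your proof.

a^{p³+k}

Toward a contradiction, assume L is regular with pumping length p.
Take w = a^{p³} ∈ L with |w| = p³ ≥ p.
By the pumping lemma, w = xyz with |xy| ≤ p and |y| > 0.
Then y = a^k for some k with 1 ≤ k ≤ p.
Pump with i = 2: xy^2z = a^{p³+k}. Since 1 ≤ k ≤ p, p³ < p³+k ≤ p³+p < p³+3p²+3p+1 = (p+1)³, so p³+k is not a perfect cube. So xy^2z ∉ L.
This is a contradiction; hence L is not regular.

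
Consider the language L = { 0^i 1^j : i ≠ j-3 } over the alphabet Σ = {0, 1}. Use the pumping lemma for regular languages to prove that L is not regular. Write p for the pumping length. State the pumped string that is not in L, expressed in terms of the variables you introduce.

0^{p+p!} 1^{p+p!+3}

Assume L is regular. Let p be the pumping length given by the pumping lemma.
Choose w = 0^p 1^{p+p!+3}. Since p ≠ (p+p!+3)-3 = p+p!, w ∈ L; and |w| ≥ p.
Write w = xyz as guaranteed by the lemma, with |xy| ≤ p and y is nonempty.
Because |xy| ≤ p and w begins with p copies of 0, we have y = 0^k with 1 ≤ k ≤ p.
Since 1 ≤ k ≤ p, k divides p!; set t = 1 + p!/k. Then xy^t z has p + (p!/k)·k = p + p! copies of 0. Now the 0-count is p+p! and (1-count)-3 = (p+p!+3)-3 = p+p!, so i ≠ j-3 fails. So xy^t z = 0^{p+p!} 1^{p+p!+3} ∉ L.
This is a contradiction; hence L is not regular.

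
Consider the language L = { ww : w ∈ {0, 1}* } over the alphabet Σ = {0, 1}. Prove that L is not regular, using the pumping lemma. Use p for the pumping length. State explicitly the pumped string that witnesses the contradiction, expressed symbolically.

0^{p+k} 1^p 0^p 1^p

Assume L is regular; let p be its pumping constant.
Take w = 0^p 1^p 0^p 1^p = uu where u = 0^p1^p; then w ∈ L and |w| = 4p ≥ p.
The pumping lemma gives a decomposition w = xyz where |xy| ≤ p and y is nonempty.
Since the first p symbols of w are all 0's and |xy| ≤ p, y lies entirely in the leading 0-block: y = 0^k for some k with 1 ≤ k ≤ p.
Pump with i = 2: xy^2z = 0^{p+k} 1^p 0^p 1^p, of length 4p+k. Suppose this equals vv. The string starts with 0 and ends with 1, so v does too; thus the boundary between the two copies of v is a 1→0 transition. There is exactly one such transition, at position 2p+k, so |v| = 2p+k and |vv| = 4p+2k ≠ 4p+k since k ≥ 1. So xy^2z ∉ L.
This contradicts the pumping lemma, so L is not regular.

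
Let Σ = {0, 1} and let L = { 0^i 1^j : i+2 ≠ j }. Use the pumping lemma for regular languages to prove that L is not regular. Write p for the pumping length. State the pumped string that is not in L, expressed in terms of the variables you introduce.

Assume L is regular; let p be its pumping constant.
Choose w = 0^p 1^{p+p!+2}. Since p ≠ (p+p!+2)-2 = p+p!, w ∈ L; and |w| ≥ p.
By the pumping lemma, w = xyz with |xy| ≤ p and |y| ≥ 1.
Since the first p symbols of w are all 0's and |xy| ≤ p, y lies entirely in the leading 0-block: y = 0^k for some k with 1 ≤ k ≤ p.
Since 1 ≤ k ≤ p, k divides p!; set t = 1 + p!/k. Then xy^t z has p + (p!/k)·k = p + p! copies of 0. Now the 0-count is p+p! and (1-count)-2 = (p+p!+2)-2 = p+p!, so i+2 ≠ j fails. So xy^t z = 0^{p+p!} 1^{p+p!+2} ∉ L.
This is a contradiction; hence L is not regular.

0^{p+p!} 1^{p+p!+2}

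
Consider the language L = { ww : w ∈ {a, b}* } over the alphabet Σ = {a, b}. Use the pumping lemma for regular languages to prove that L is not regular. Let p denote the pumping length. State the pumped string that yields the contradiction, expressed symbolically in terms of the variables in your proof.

Assume L is regular; let p be its pumping constant.
Take w = a^p b^p a^p b^p = uu where u = a^pb^p; then w ∈ L and |w| = 4p ≥ p.
The pumping lemma gives a decomposition w = xyz where |xy| ≤ p and |y| ≥ 1.
Since the first p symbols of w are all a's and |xy| ≤ p, y lies entirely in the leading a-block: y = a^k for some k with 1 ≤ k ≤ p.
Pump with i = 2: xy^2z = a^{p+k} b^p a^p b^p, of length 4p+k. Suppose this equals vv. The string starts with a and ends with b, so v does too; thus the boundary between the two copies of v is a b→a transition. There is exactly one such transition, at position 2p+k, so |v| = 2p+k and |vv| = 4p+2k ≠ 4p+k since k ≥ 1. So xy^2z ∉ L.
This contradicts the pumping lemma, so L is not regular.

a^{p+k} b^p a^p b^p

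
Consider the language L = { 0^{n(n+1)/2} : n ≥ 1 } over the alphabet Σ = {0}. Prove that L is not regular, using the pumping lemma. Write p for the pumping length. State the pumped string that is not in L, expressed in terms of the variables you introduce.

0^{p(p+1)/2+k}

Suppose for contradiction that L is regular, and let p be the pumping length.
Take w = 0^{p(p+1)/2} ∈ L with |w| = p(p+1)/2 ≥ p.
By the pumping lemma, w = xyz with |xy| ≤ p and |y| ≥ 1.
Then y = 0^k for some k with 1 ≤ k ≤ p.
Pump with i = 2: xy^2z = 0^{p(p+1)/2+k}. Since 1 ≤ k ≤ p, p(p+1)/2 < p(p+1)/2+k ≤ p(p+1)/2+p < (p+1)(p+2)/2, so p(p+1)/2+k is strictly between consecutive triangular numbers. So xy^2z ∉ L.
This is a contradiction; hence L is not regular.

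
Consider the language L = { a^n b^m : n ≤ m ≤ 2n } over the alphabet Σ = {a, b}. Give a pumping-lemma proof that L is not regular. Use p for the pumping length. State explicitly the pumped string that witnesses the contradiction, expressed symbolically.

Assume L is regular. Let p be the pumping length given by the pumping lemma.
Take w = a^p b^p ∈ L (since p ≤ p ≤ 2p), with |w| = 2p ≥ p.
By the pumping lemma, w = xyz with |xy| ≤ p and y is nonempty.
Because |xy| ≤ p and w begins with p copies of a, we have y = a^k with 1 ≤ k ≤ p.
Pump with i = 2: xy^2z = a^{p+k} b^p. Now n = p+k > p = m, so the condition n ≤ m fails. Thus xy^2z ∉ L.
Contradiction. Therefore L is not regular.

a^{p+k} b^p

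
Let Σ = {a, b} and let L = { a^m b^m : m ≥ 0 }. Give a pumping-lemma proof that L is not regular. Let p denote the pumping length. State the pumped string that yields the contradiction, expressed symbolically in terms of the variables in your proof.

a^{p+k} b^p

Suppose for contradiction that L is regular, and let p be the pumping length.
Take w = a^p b^p. Then w ∈ L and |w| = 2p ≥ p.
The pumping lemma gives a decomposition w = xyz where |xy| ≤ p and |y| ≥ 1.
Since the first p symbols of w are all a's and |xy| ≤ p, y lies entirely in the leading a-block: y = a^k for some k with 1 ≤ k ≤ p.
Pump with i = 2: xy^2z = a^{p+k} b^p. For this to lie in L we would need p = p+k, which forces k = 0. But k ≥ 1, so xy^2z ∉ L.
Contradiction. Therefore L is not regular.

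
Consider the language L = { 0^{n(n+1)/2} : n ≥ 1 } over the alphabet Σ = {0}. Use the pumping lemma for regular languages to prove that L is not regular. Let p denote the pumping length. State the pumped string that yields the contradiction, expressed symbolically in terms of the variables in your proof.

0^{p(p+1)/2+k}

Assume L is regular; let p be its pumping constant.
Take w = 0^{p(p+1)/2} ∈ L with |w| = p(p+1)/2 ≥ p.
By the pumping lemma, w = xyz with |xy| ≤ p and |y| ≥ 1.
Then y = 0^k for some k with 1 ≤ k ≤ p.
Pump with i = 2: xy^2z = 0^{p(p+1)/2+k}. Since 1 ≤ k ≤ p, p(p+1)/2 < p(p+1)/2+k ≤ p(p+1)/2+p < (p+1)(p+2)/2, so p(p+1)/2+k is strictly between consecutive triangular numbers. So xy^2z ∉ L.
This contradicts the pumping lemma, so L is not regular.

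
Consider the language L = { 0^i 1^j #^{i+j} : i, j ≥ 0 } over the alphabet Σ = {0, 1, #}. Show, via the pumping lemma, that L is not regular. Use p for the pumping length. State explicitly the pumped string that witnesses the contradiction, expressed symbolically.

0^{p+k} 1^p #^{2p}

Assume L is regular. Let p be the pumping length given by the pumping lemma.
Take w = 0^p 1^p #^{2p} ∈ L (with i=j=p, i+j=2p), |w| = 4p ≥ p.
Write w = xyz as guaranteed by the lemma, with |xy| ≤ p and |y| ≥ 1.
Because |xy| ≤ p and w begins with p copies of 0, we have y = 0^k with 1 ≤ k ≤ p.
Consider xy^2z = 0^{p+k} 1^p #^{2p}. Now the 0- and 1-counts sum to 2p+k, but the #-count is 2p ≠ 2p+k. So xy^2z ∉ L.
This is a contradiction; hence L is not regular.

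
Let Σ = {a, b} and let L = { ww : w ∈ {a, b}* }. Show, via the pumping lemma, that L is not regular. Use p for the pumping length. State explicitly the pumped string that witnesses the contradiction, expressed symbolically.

a^{p+k} b^p a^p b^p

Assume L is regular; let p be its pumping constant.
Take w = a^p b^p a^p b^p = uu where u = a^pb^p; then w ∈ L and |w| = 4p ≥ p.
Write w = xyz as guaranteed by the lemma, with |xy| ≤ p and |y| > 0.
Since the first p symbols of w are all a's and |xy| ≤ p, y lies entirely in the leading a-block: y = a^k for some k with 1 ≤ k ≤ p.
Pump with i = 2: xy^2z = a^{p+k} b^p a^p b^p, of length 4p+k. Suppose this equals vv. The string starts with a and ends with b, so v does too; thus the boundary between the two copies of v is a b→a transition. There is exactly one such transition, at position 2p+k, so |v| = 2p+k and |vv| = 4p+2k ≠ 4p+k since k ≥ 1. So xy^2z ∉ L.
Contradiction. Therefore L is not regular.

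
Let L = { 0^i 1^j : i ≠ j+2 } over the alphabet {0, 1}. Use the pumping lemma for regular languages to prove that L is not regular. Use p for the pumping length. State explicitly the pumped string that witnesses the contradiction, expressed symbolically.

0^{p+p!} 1^{p+p!-2}

Assume L is regular; let p be its pumping constant.
Choose w = 0^p 1^{p+p!-2}. Since p ≠ (p+p!-2)+2 = p+p!, w ∈ L; and |w| ≥ p.
Write w = xyz as guaranteed by the lemma, with |xy| ≤ p and |y| > 0.
Because |xy| ≤ p and w begins with p copies of 0, we have y = 0^k with 1 ≤ k ≤ p.
Since 1 ≤ k ≤ p, k divides p!; set t = 1 + p!/k. Then xy^t z has p + (p!/k)·k = p + p! copies of 0. Now the 0-count is p+p! and (1-count)+2 = (p+p!-2)+2 = p+p!, so i ≠ j+2 fails. So xy^t z = 0^{p+p!} 1^{p+p!-2} ∉ L.
Contradiction. Therefore L is not regular.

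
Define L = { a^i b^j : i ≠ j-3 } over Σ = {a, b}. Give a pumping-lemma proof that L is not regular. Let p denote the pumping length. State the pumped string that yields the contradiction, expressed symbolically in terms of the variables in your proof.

a^{p+p!} b^{p+p!+3}

Assume L is regular; let p be its pumping constant.
Choose w = a^p b^{p+p!+3}. Since p ≠ (p+p!+3)-3 = p+p!, w ∈ L; and |w| ≥ p.
By the pumping lemma, w = xyz with |xy| ≤ p and |y| ≥ 1.
Since the first p symbols of w are all a's and |xy| ≤ p, y lies entirely in the leading a-block: y = a^k for some k with 1 ≤ k ≤ p.
Since 1 ≤ k ≤ p, k divides p!; set t = 1 + p!/k. Then xy^t z has p + (p!/k)·k = p + p! copies of a. Now the a-count is p+p! and (b-count)-3 = (p+p!+3)-3 = p+p!, so i ≠ j-3 fails. So xy^t z = a^{p+p!} b^{p+p!+3} ∉ L.
Contradiction. Therefore L is not regular.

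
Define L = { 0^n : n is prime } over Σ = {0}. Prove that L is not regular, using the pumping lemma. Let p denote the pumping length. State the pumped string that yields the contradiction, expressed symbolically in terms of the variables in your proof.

0^{q(1+k)}

Toward a contradiction, assume L is regular with pumping length p.
Let q be a prime with q ≥ p+2 (infinitely many primes exist), and take w = 0^q ∈ L with |w| = q ≥ p.
Write w = xyz as guaranteed by the lemma, with |xy| ≤ p and |y| ≥ 1.
Then y = 0^k for some k with 1 ≤ k ≤ p.
Since 1 ≤ k ≤ p, |xz| = q-k. Pump with i = q+1: |xy^{q+1}z| = (q-k)+(q+1)k = q+qk = q(1+k), which is composite (both factors ≥ 2). So xy^{q+1}z = 0^{q(1+k)} ∉ L.
Contradiction. Therefore L is not regular.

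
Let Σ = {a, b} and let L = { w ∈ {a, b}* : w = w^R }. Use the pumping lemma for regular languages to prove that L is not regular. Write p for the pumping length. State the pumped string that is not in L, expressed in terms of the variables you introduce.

Toward a contradiction, assume L is regular with pumping length p.
Take w = a^p b a^p, a palindrome of length 2p+1 ≥ p.
Write w = xyz as guaranteed by the lemma, with |xy| ≤ p and |y| ≥ 1.
Since the first p symbols of w are all a's and |xy| ≤ p, y lies entirely in the leading a-block: y = a^k for some k with 1 ≤ k ≤ p.
Pump with i = 2: xy^2z = a^{p+k} b a^p. Its reverse is a^p b a^{p+k}, which differs from xy^2z since k ≥ 1. So xy^2z is not a palindrome and xy^2z ∉ L.
This contradicts the pumping lemma, so L is not regular.

a^{p+k} b a^p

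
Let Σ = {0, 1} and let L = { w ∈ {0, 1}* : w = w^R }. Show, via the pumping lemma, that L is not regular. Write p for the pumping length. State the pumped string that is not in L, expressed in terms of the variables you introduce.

Assume L is regular; let p be its pumping constant.
Take w = 0^p 1 0^p, a palindrome of length 2p+1 ≥ p.
The pumping lemma gives a decomposition w = xyz where |xy| ≤ p and |y| > 0.
Because |xy| ≤ p and w begins with p copies of 0, we have y = 0^k with 1 ≤ k ≤ p.
Pump with i = 2: xy^2z = 0^{p+k} 1 0^p. Its reverse is 0^p 1 0^{p+k}, which differs from xy^2z since k ≥ 1. So xy^2z is not a palindrome and xy^2z ∉ L.
This contradicts the pumping lemma, so L is not regular.

0^{p+k} 1 0^p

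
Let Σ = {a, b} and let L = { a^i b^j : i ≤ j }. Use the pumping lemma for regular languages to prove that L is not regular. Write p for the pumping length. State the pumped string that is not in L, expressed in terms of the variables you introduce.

Assume L is regular; let p be its pumping constant.
Choose w = a^p b^p ∈ L, with |w| = 2p ≥ p.
The pumping lemma gives a decomposition w = xyz where |xy| ≤ p and |y| > 0.
Since the first p symbols of w are all a's and |xy| ≤ p, y lies entirely in the leading a-block: y = a^k for some k with 1 ≤ k ≤ p.
Consider xy^2z = a^{p+k} b^p. Since k ≥ 1, the a-count p+k exceeds the b-count p, so i ≤ j fails; thus xy^2z ∉ L.
This contradicts the pumping lemma, so L is not regular.

a^{p+k} b^p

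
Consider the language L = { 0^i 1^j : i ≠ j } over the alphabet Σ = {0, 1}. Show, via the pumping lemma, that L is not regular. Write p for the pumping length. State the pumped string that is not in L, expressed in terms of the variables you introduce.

0^{p+p!} 1^{p+p!}

Assume L is regular; let p be its pumping constant.
Choose w = 0^p 1^{p+p!}. Since p ≠ p+p!, w ∈ L; and |w| ≥ p.
The pumping lemma gives a decomposition w = xyz where |xy| ≤ p and |y| > 0.
Because |xy| ≤ p and w begins with p copies of 0, we have y = 0^k with 1 ≤ k ≤ p.
Since 1 ≤ k ≤ p, k divides p!; set t = 1 + p!/k. Then xy^t z has p + (p!/k)·k = p + p! copies of 0. Now the 0-count equals the 1-count, so i ≠ j fails. So xy^t z = 0^{p+p!} 1^{p+p!} ∉ L.
This is a contradiction; hence L is not regular.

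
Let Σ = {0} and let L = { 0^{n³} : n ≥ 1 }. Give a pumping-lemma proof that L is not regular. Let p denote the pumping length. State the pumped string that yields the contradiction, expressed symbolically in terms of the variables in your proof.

Suppose for contradiction that L is regular, and let p be the pumping length.
Take w = 0^{p³} ∈ L with |w| = p³ ≥ p.
The pumping lemma gives a decomposition w = xyz where |xy| ≤ p and |y| > 0.
Then y = 0^k for some k with 1 ≤ k ≤ p.
Pump with i = 2: xy^2z = 0^{p³+k}. Since 1 ≤ k ≤ p, p³ < p³+k ≤ p³+p < p³+3p²+3p+1 = (p+1)³, so p³+k is not a perfect cube. So xy^2z ∉ L.
Contradiction. Therefore L is not regular.

0^{p³+k}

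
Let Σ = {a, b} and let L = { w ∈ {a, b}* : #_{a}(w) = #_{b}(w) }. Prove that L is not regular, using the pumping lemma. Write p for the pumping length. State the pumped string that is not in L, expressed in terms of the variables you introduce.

a^{p+k} b^p

Assume L is regular. Let p be the pumping length given by the pumping lemma.
Choose w = a^p b^p ∈ L with |w| = 2p ≥ p.
Write w = xyz as guaranteed by the lemma, with |xy| ≤ p and y is nonempty.
Because |xy| ≤ p and w begins with p copies of a, we have y = a^k with 1 ≤ k ≤ p.
Pump with i = 2: xy^2z = a^{p+k} b^p has p+k occurrences of a but only p of b. Since k ≥ 1 the counts differ, so xy^2z ∉ L.
This is a contradiction; hence L is not regular.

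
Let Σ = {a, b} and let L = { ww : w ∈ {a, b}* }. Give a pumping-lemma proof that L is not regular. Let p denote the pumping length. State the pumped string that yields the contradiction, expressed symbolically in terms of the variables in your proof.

a^{p+k} b^p a^p b^p

Assume L is regular; let p be its pumping constant.
Take w = a^p b^p a^p b^p = uu where u = a^pb^p; then w ∈ L and |w| = 4p ≥ p.
Write w = xyz as guaranteed by the lemma, with |xy| ≤ p and |y| > 0.
Since the first p symbols of w are all a's and |xy| ≤ p, y lies entirely in the leading a-block: y = a^k for some k with 1 ≤ k ≤ p.
Pump with i = 2: xy^2z = a^{p+k} b^p a^p b^p, of length 4p+k. Suppose this equals vv. The string starts with a and ends with b, so v does too; thus the boundary between the two copies of v is a b→a transition. There is exactly one such transition, at position 2p+k, so |v| = 2p+k and |vv| = 4p+2k ≠ 4p+k since k ≥ 1. So xy^2z ∉ L.
This contradicts the pumping lemma, so L is not regular.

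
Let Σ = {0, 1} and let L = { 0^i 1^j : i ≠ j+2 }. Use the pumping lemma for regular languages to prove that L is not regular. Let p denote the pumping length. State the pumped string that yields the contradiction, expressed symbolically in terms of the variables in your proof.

Assume L is regular; let p be its pumping constant.
Choose w = 0^p 1^{p+p!-2}. Since p ≠ (p+p!-2)+2 = p+p!, w ∈ L; and |w| ≥ p.
The pumping lemma gives a decomposition w = xyz where |xy| ≤ p and y is nonempty.
Because |xy| ≤ p and w begins with p copies of 0, we have y = 0^k with 1 ≤ k ≤ p.
Since 1 ≤ k ≤ p, k divides p!; set t = 1 + p!/k. Then xy^t z has p + (p!/k)·k = p + p! copies of 0. Now the 0-count is p+p! and (1-count)+2 = (p+p!-2)+2 = p+p!, so i ≠ j+2 fails. So xy^t z = 0^{p+p!} 1^{p+p!-2} ∉ L.
Contradiction. Therefore L is not regular.

0^{p+p!} 1^{p+p!-2}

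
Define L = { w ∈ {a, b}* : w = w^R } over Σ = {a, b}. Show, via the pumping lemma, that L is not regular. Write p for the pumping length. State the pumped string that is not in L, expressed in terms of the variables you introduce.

Assume L is regular; let p be its pumping constant.
Take w = a^p b a^p, a palindrome of length 2p+1 ≥ p.
The pumping lemma gives a decomposition w = xyz where |xy| ≤ p and |y| > 0.
Because |xy| ≤ p and w begins with p copies of a, we have y = a^k with 1 ≤ k ≤ p.
Pump with i = 2: xy^2z = a^{p+k} b a^p. Its reverse is a^p b a^{p+k}, which differs from xy^2z since k ≥ 1. So xy^2z is not a palindrome and xy^2z ∉ L.
This contradicts the pumping lemma, so L is not regular.

a^{p+k} b a^p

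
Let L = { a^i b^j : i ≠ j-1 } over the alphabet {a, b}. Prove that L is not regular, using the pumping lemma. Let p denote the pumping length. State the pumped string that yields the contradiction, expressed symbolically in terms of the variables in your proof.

Suppose for contradiction that L is regular, and let p be the pumping length.
Choose w = a^p b^{p+p!+1}. Since p ≠ (p+p!+1)-1 = p+p!, w ∈ L; and |w| ≥ p.
Write w = xyz as guaranteed by the lemma, with |xy| ≤ p and |y| ≥ 1.
The first p characters of w are a's, so xy (and hence y) consists only of a's. Write y = a^k, 1 ≤ k ≤ p.
Since 1 ≤ k ≤ p, k divides p!; set t = 1 + p!/k. Then xy^t z has p + (p!/k)·k = p + p! copies of a. Now the a-count is p+p! and (b-count)-1 = (p+p!+1)-1 = p+p!, so i ≠ j-1 fails. So xy^t z = a^{p+p!} b^{p+p!+1} ∉ L.
Contradiction. Therefore L is not regular.

a^{p+p!} b^{p+p!+1}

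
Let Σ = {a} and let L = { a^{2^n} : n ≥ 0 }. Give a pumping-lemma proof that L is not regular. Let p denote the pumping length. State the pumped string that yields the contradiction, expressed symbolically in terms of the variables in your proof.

a^{2^p+k}

Assume L is regular; let p be its pumping constant.
Take w = a^{2^p} ∈ L with |w| = 2^p ≥ p.
Write w = xyz as guaranteed by the lemma, with |xy| ≤ p and |y| ≥ 1.
Then y = a^k for some k with 1 ≤ k ≤ p.
Pump with i = 2: xy^2z = a^{2^p+k}. Since 1 ≤ k ≤ p < 2^p, we have 2^p < 2^p+k < 2^{p+1}, so 2^p+k is not a power of 2. So xy^2z ∉ L.
Contradiction. Therefore L is not regular.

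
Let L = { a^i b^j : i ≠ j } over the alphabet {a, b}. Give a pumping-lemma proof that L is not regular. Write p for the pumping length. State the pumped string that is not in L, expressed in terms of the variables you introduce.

a^{p+p!} b^{p+p!}

Toward a contradiction, assume L is regular with pumping length p.
Choose w = a^p b^{p+p!}. Since p ≠ p+p!, w ∈ L; and |w| ≥ p.
The pumping lemma gives a decomposition w = xyz where |xy| ≤ p and |y| ≥ 1.
Because |xy| ≤ p and w begins with p copies of a, we have y = a^k with 1 ≤ k ≤ p.
Since 1 ≤ k ≤ p, k divides p!; set t = 1 + p!/k. Then xy^t z has p + (p!/k)·k = p + p! copies of a. Now the a-count equals the b-count, so i ≠ j fails. So xy^t z = a^{p+p!} b^{p+p!} ∉ L.
Contradiction. Therefore L is not regular.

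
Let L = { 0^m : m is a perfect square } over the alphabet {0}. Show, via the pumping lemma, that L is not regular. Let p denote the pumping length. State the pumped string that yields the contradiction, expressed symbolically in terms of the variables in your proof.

Suppose for contradiction that L is regular, and let p be the pumping length.
Take w = 0^{p²} ∈ L with |w| = p² ≥ p.
Write w = xyz as guaranteed by the lemma, with |xy| ≤ p and |y| > 0.
Then y = 0^k for some k with 1 ≤ k ≤ p.
Pump with i = 2: xy^2z = 0^{p²+k}. Since 1 ≤ k ≤ p, p² < p²+k ≤ p²+p < (p+1)², so p²+k lies strictly between consecutive squares and is not a perfect square. So xy^2z ∉ L.
This is a contradiction; hence L is not regular.

0^{p²+k}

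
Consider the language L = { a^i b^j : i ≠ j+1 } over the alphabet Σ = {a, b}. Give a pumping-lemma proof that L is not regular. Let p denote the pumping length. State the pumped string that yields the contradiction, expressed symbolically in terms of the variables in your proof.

Suppose for contradiction that L is regular, and let p be the pumping length.
Choose w = a^p b^{p+p!-1}. Since p ≠ (p+p!-1)+1 = p+p!, w ∈ L; and |w| ≥ p.
The pumping lemma gives a decomposition w = xyz where |xy| ≤ p and |y| > 0.
The first p characters of w are a's, so xy (and hence y) consists only of a's. Write y = a^k, 1 ≤ k ≤ p.
Since 1 ≤ k ≤ p, k divides p!; set t = 1 + p!/k. Then xy^t z has p + (p!/k)·k = p + p! copies of a. Now the a-count is p+p! and (b-count)+1 = (p+p!-1)+1 = p+p!, so i ≠ j+1 fails. So xy^t z = a^{p+p!} b^{p+p!-1} ∉ L.
This contradicts the pumping lemma, so L is not regular.

a^{p+p!} b^{p+p!-1}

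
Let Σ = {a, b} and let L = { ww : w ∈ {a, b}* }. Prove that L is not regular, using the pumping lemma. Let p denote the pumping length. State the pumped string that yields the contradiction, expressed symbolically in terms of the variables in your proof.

a^{p+k} b^p a^p b^p

Assume L is regular. Let p be the pumping length given by the pumping lemma.
Take w = a^p b^p a^p b^p = uu where u = a^pb^p; then w ∈ L and |w| = 4p ≥ p.
Write w = xyz as guaranteed by the lemma, with |xy| ≤ p and |y| ≥ 1.
Because |xy| ≤ p and w begins with p copies of a, we have y = a^k with 1 ≤ k ≤ p.
Pump with i = 2: xy^2z = a^{p+k} b^p a^p b^p, of length 4p+k. Suppose this equals vv. The string starts with a and ends with b, so v does too; thus the boundary between the two copies of v is a b→a transition. There is exactly one such transition, at position 2p+k, so |v| = 2p+k and |vv| = 4p+2k ≠ 4p+k since k ≥ 1. So xy^2z ∉ L.
This is a contradiction; hence L is not regular.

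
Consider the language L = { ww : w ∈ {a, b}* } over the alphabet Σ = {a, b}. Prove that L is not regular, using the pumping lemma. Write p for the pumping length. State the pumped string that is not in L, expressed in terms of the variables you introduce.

Suppose for contradiction that L is regular, and let p be the pumping length.
Take w = a^p b^p a^p b^p = uu where u = a^pb^p; then w ∈ L and |w| = 4p ≥ p.
Write w = xyz as guaranteed by the lemma, with |xy| ≤ p and |y| > 0.
Because |xy| ≤ p and w begins with p copies of a, we have y = a^k with 1 ≤ k ≤ p.
Pump with i = 2: xy^2z = a^{p+k} b^p a^p b^p, of length 4p+k. Suppose this equals vv. The string starts with a and ends with b, so v does too; thus the boundary between the two copies of v is a b→a transition. There is exactly one such transition, at position 2p+k, so |v| = 2p+k and |vv| = 4p+2k ≠ 4p+k since k ≥ 1. So xy^2z ∉ L.
Contradiction. Therefore L is not regular.

a^{p+k} b^p a^p b^p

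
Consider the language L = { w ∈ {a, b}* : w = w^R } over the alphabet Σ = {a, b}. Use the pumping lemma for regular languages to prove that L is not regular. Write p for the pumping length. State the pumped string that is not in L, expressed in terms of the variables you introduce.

a^{p+k} b a^p

Assume L is regular. Let p be the pumping length given by the pumping lemma.
Take w = a^p b a^p, a palindrome of length 2p+1 ≥ p.
By the pumping lemma, w = xyz with |xy| ≤ p and y is nonempty.
Because |xy| ≤ p and w begins with p copies of a, we have y = a^k with 1 ≤ k ≤ p.
Pump with i = 2: xy^2z = a^{p+k} b a^p. Its reverse is a^p b a^{p+k}, which differs from xy^2z since k ≥ 1. So xy^2z is not a palindrome and xy^2z ∉ L.
This contradicts the pumping lemma, so L is not regular.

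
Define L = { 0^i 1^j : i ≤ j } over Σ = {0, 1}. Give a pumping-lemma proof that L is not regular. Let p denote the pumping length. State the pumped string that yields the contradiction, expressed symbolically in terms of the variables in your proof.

0^{p+k} 1^p

Assume L is regular; let p be its pumping constant.
Choose w = 0^p 1^p ∈ L, with |w| = 2p ≥ p.
By the pumping lemma, w = xyz with |xy| ≤ p and y is nonempty.
Because |xy| ≤ p and w begins with p copies of 0, we have y = 0^k with 1 ≤ k ≤ p.
Consider xy^2z = 0^{p+k} 1^p. Since k ≥ 1, the 0-count p+k exceeds the 1-count p, so i ≤ j fails; thus xy^2z ∉ L.
Contradiction. Therefore L is not regular.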